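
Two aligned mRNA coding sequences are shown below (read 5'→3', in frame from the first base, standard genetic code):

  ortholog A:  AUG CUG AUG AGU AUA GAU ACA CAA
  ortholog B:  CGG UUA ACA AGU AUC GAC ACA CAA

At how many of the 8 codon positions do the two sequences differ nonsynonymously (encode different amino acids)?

Codon 1: AUG Met / CGG Arg — nonsynonymous.
Codon 2: CUG Leu / UUA Leu — synonymous.
Codon 3: AUG Met / ACA Thr — nonsynonymous.
Codon 4: AGU Ser / AGU Ser — identical.
Codon 5: AUA Ile / AUC Ile — synonymous.
Codon 6: GAU Asp / GAC Asp — synonymous.
Codon 7: ACA Thr / ACA Thr — identical.
Codon 8: CAA Gln / CAA Gln — identical.
Nonsynonymous differences: 2.

2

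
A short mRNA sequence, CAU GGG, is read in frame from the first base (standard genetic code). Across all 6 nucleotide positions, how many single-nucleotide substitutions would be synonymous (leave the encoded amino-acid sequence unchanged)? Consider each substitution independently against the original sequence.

Codon 1 (CAU, His): 1 synonymous substitution.
Codon 2 (GGG, Gly): 3 synonymous substitutions.
Total: 1 + 3 = 4.

4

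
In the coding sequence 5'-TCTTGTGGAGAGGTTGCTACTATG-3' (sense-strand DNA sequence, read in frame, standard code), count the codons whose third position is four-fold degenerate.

Codon 1 TCT (Ser): third position 4-fold.
Codon 2 TGT (Cys): third position 2-fold.
Codon 3 GGA (Gly): third position 4-fold.
Codon 4 GAG (Glu): third position 2-fold.
Codon 5 GTT (Val): third position 4-fold.
Codon 6 GCT (Ala): third position 4-fold.
Codon 7 ACT (Thr): third position 4-fold.
Codon 8 ATG (Met): third position 1-fold.
Four-fold degenerate third positions: 5.

5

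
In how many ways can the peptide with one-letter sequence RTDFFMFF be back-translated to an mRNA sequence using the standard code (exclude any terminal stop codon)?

Arg: 6 codons.
Thr: 4 codons.
Asp: 2 codons.
Phe: 2 codons.
Phe: 2 codons.
Met: 1 codon.
Phe: 2 codons.
Phe: 2 codons.
6 × 4 × 2 × 2 × 2 × 1 × 2 × 2 = 768.

768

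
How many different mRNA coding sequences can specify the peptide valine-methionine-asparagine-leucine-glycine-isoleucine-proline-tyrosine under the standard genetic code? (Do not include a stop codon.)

Val: 4 codons.
Met: 1 codon.
Asn: 2 codons.
Leu: 6 codons.
Gly: 4 codons.
Ile: 3 codons.
Pro: 4 codons.
Tyr: 2 codons.
4 × 1 × 2 × 6 × 4 × 3 × 4 × 2 = 4608.

4608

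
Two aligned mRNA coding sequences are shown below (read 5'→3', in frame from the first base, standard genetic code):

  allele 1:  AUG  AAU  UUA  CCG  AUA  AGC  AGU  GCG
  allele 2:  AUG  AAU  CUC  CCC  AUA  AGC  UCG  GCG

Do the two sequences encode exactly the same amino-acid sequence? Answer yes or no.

Codon 1: AUG Met / AUG Met — identical.
Codon 2: AAU Asn / AAU Asn — identical.
Codon 3: UUA Leu / CUC Leu — synonymous.
Codon 4: CCG Pro / CCC Pro — synonymous.
Codon 5: AUA Ile / AUA Ile — identical.
Codon 6: AGC Ser / AGC Ser — identical.
Codon 7: AGU Ser / UCG Ser — synonymous.
Codon 8: GCG Ala / GCG Ala — identical.
Nonsynonymous differences: 0 → same protein.

yes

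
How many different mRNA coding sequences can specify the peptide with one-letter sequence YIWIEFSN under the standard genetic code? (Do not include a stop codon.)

864

Tyr: 2 codons.
Ile: 3 codons.
Trp: 1 codon.
Ile: 3 codons.
Glu: 2 codons.
Phe: 2 codons.
Ser: 6 codons.
Asn: 2 codons.
2 × 3 × 1 × 3 × 2 × 2 × 6 × 2 = 864.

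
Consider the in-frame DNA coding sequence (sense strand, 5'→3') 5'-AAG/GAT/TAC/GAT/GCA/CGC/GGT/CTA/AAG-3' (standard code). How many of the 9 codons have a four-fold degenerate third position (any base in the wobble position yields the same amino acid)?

4

Codon 1 AAG (Lys): third position 2-fold.
Codon 2 GAT (Asp): third position 2-fold.
Codon 3 TAC (Tyr): third position 2-fold.
Codon 4 GAT (Asp): third position 2-fold.
Codon 5 GCA (Ala): third position 4-fold.
Codon 6 CGC (Arg): third position 4-fold.
Codon 7 GGT (Gly): third position 4-fold.
Codon 8 CTA (Leu): third position 4-fold.
Codon 9 AAG (Lys): third position 2-fold.
Four-fold degenerate third positions: 4.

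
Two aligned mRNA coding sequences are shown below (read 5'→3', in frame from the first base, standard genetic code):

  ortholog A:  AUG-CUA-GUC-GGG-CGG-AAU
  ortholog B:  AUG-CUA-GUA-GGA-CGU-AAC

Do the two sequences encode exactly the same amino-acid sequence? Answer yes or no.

Codon 1: AUG Met / AUG Met — identical.
Codon 2: CUA Leu / CUA Leu — identical.
Codon 3: GUC Val / GUA Val — synonymous.
Codon 4: GGG Gly / GGA Gly — synonymous.
Codon 5: CGG Arg / CGU Arg — synonymous.
Codon 6: AAU Asn / AAC Asn — synonymous.
Nonsynonymous differences: 0 → same protein.

yes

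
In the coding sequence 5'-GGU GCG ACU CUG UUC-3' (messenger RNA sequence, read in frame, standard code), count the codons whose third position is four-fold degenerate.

4

Codon 1 GGU (Gly): third position 4-fold.
Codon 2 GCG (Ala): third position 4-fold.
Codon 3 ACU (Thr): third position 4-fold.
Codon 4 CUG (Leu): third position 4-fold.
Codon 5 UUC (Phe): third position 2-fold.
Four-fold degenerate third positions: 4.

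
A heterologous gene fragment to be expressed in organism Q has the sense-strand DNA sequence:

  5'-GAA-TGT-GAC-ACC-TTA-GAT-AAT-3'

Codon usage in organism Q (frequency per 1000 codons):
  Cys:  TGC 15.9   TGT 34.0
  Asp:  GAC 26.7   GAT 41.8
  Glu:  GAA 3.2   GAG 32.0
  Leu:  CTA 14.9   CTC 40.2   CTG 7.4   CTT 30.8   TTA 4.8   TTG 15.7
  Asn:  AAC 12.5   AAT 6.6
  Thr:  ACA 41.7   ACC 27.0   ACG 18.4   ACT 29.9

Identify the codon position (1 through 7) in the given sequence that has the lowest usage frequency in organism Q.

Codon 1 GAA (Glu): 3.2 per 1000.
Codon 2 TGT (Cys): 34.0 per 1000.
Codon 3 GAC (Asp): 26.7 per 1000.
Codon 4 ACC (Thr): 27.0 per 1000.
Codon 5 TTA (Leu): 4.8 per 1000.
Codon 6 GAT (Asp): 41.8 per 1000.
Codon 7 AAT (Asn): 6.6 per 1000.
Lowest frequency is 3.2 at codon 1.

1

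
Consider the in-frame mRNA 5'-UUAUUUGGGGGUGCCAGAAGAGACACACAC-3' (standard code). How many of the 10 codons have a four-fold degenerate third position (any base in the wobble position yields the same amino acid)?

4

Codon 1 UUA (Leu): third position 2-fold.
Codon 2 UUU (Phe): third position 2-fold.
Codon 3 GGG (Gly): third position 4-fold.
Codon 4 GGU (Gly): third position 4-fold.
Codon 5 GCC (Ala): third position 4-fold.
Codon 6 AGA (Arg): third position 2-fold.
Codon 7 AGA (Arg): third position 2-fold.
Codon 8 GAC (Asp): third position 2-fold.
Codon 9 ACA (Thr): third position 4-fold.
Codon 10 CAC (His): third position 2-fold.
Four-fold degenerate third positions: 4.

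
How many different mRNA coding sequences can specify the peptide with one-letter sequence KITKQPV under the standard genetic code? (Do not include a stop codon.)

1536

Lys: 2 codons.
Ile: 3 codons.
Thr: 4 codons.
Lys: 2 codons.
Gln: 2 codons.
Pro: 4 codons.
Val: 4 codons.
2 × 3 × 4 × 2 × 2 × 4 × 4 = 1536.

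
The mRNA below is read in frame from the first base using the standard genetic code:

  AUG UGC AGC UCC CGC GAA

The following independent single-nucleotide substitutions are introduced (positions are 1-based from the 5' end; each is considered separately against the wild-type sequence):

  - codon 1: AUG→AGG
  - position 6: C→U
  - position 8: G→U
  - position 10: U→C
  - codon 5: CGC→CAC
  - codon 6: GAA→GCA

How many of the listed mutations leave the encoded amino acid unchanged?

1

Codon 1: AUG (Met) → AGG (Arg) — missense.
Codon 2: UGC (Cys) → UGU (Cys) — synonymous.
Codon 3: AGC (Ser) → AUC (Ile) — missense.
Codon 4: UCC (Ser) → CCC (Pro) — missense.
Codon 5: CGC (Arg) → CAC (His) — missense.
Codon 6: GAA (Glu) → GCA (Ala) — missense.
Synonymous: 1 of 6.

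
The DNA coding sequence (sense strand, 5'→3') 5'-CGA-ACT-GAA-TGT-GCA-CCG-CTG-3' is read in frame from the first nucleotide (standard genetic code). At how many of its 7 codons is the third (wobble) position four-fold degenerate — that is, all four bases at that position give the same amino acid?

Codon 1 CGA (Arg): third position 4-fold.
Codon 2 ACT (Thr): third position 4-fold.
Codon 3 GAA (Glu): third position 2-fold.
Codon 4 TGT (Cys): third position 2-fold.
Codon 5 GCA (Ala): third position 4-fold.
Codon 6 CCG (Pro): third position 4-fold.
Codon 7 CTG (Leu): third position 4-fold.
Four-fold degenerate third positions: 5.

5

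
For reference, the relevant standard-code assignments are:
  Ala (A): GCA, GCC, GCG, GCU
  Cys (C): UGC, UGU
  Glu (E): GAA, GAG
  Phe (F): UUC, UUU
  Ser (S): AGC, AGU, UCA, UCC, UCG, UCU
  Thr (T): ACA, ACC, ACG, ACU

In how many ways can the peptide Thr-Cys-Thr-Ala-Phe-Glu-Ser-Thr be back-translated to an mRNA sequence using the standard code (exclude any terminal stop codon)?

Thr: 4 codons.
Cys: 2 codons.
Thr: 4 codons.
Ala: 4 codons.
Phe: 2 codons.
Glu: 2 codons.
Ser: 6 codons.
Thr: 4 codons.
4 × 2 × 4 × 4 × 2 × 2 × 6 × 4 = 12288.

12288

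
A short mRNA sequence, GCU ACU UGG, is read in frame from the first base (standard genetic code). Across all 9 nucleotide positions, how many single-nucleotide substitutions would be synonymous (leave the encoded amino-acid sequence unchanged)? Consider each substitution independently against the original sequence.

Codon 1 (GCU, Ala): 3 synonymous substitutions.
Codon 2 (ACU, Thr): 3 synonymous substitutions.
Codon 3 (UGG, Trp): 0 synonymous substitutions.
Total: 3 + 3 + 0 = 6.

6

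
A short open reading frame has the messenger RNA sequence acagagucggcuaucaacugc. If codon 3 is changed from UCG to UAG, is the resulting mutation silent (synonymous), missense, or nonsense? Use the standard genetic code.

Position 8 falls in codon 3: UCG → Ser.
After the substitution the codon is UAG → Stop.
The new codon is a stop codon, so this is a nonsense mutation.

nonsense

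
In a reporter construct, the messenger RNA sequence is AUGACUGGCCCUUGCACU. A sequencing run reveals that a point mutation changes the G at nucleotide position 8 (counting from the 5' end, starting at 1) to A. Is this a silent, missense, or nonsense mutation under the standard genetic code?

missense

Position 8 falls in codon 3: GGC → Gly.
After the substitution the codon is GAC → Asp.
Gly ≠ Asp, so this is a missense mutation.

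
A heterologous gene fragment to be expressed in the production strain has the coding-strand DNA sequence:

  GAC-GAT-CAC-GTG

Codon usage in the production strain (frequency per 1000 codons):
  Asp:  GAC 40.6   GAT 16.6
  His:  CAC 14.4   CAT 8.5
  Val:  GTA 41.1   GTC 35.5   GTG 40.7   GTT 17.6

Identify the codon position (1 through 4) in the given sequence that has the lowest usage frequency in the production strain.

3

Codon 1 GAC (Asp): 40.6 per 1000.
Codon 2 GAT (Asp): 16.6 per 1000.
Codon 3 CAC (His): 14.4 per 1000.
Codon 4 GTG (Val): 40.7 per 1000.
Lowest frequency is 14.4 at codon 3.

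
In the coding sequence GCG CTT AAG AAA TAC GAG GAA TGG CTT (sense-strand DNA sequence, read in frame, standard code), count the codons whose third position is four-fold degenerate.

Codon 1 GCG (Ala): third position 4-fold.
Codon 2 CTT (Leu): third position 4-fold.
Codon 3 AAG (Lys): third position 2-fold.
Codon 4 AAA (Lys): third position 2-fold.
Codon 5 TAC (Tyr): third position 2-fold.
Codon 6 GAG (Glu): third position 2-fold.
Codon 7 GAA (Glu): third position 2-fold.
Codon 8 TGG (Trp): third position 1-fold.
Codon 9 CTT (Leu): third position 4-fold.
Four-fold degenerate third positions: 3.

3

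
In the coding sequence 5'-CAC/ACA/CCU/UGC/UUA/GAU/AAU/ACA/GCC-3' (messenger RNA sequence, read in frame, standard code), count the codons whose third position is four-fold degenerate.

Codon 1 CAC (His): third position 2-fold.
Codon 2 ACA (Thr): third position 4-fold.
Codon 3 CCU (Pro): third position 4-fold.
Codon 4 UGC (Cys): third position 2-fold.
Codon 5 UUA (Leu): third position 2-fold.
Codon 6 GAU (Asp): third position 2-fold.
Codon 7 AAU (Asn): third position 2-fold.
Codon 8 ACA (Thr): third position 4-fold.
Codon 9 GCC (Ala): third position 4-fold.
Four-fold degenerate third positions: 4.

4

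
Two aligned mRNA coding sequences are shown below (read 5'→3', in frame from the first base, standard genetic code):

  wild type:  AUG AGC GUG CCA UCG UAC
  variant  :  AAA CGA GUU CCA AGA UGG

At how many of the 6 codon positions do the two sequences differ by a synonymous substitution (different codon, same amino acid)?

Codon 1: AUG Met / AAA Lys — nonsynonymous.
Codon 2: AGC Ser / CGA Arg — nonsynonymous.
Codon 3: GUG Val / GUU Val — synonymous.
Codon 4: CCA Pro / CCA Pro — identical.
Codon 5: UCG Ser / AGA Arg — nonsynonymous.
Codon 6: UAC Tyr / UGG Trp — nonsynonymous.
Synonymous differences: 1.

1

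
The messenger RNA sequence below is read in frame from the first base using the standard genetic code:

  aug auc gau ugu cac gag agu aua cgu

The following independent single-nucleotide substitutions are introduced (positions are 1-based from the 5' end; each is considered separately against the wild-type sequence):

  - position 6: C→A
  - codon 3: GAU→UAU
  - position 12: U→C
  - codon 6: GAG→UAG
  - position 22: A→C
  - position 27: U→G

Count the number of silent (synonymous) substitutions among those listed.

3

Codon 2: AUC (Ile) → AUA (Ile) — synonymous.
Codon 3: GAU (Asp) → UAU (Tyr) — missense.
Codon 4: UGU (Cys) → UGC (Cys) — synonymous.
Codon 6: GAG (Glu) → UAG (Stop) — nonsense.
Codon 8: AUA (Ile) → CUA (Leu) — missense.
Codon 9: CGU (Arg) → CGG (Arg) — synonymous.
Synonymous: 3 of 6.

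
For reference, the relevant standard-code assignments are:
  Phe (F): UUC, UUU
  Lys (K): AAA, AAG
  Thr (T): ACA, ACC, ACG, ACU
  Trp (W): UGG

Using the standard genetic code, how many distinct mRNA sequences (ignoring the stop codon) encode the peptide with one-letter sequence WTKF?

Trp: 1 codon.
Thr: 4 codons.
Lys: 2 codons.
Phe: 2 codons.
1 × 4 × 2 × 2 = 16.

16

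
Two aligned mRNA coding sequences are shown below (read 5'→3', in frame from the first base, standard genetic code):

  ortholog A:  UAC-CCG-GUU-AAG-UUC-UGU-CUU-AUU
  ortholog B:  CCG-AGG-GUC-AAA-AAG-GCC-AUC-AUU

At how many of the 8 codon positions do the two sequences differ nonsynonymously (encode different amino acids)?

Codon 1: UAC Tyr / CCG Pro — nonsynonymous.
Codon 2: CCG Pro / AGG Arg — nonsynonymous.
Codon 3: GUU Val / GUC Val — synonymous.
Codon 4: AAG Lys / AAA Lys — synonymous.
Codon 5: UUC Phe / AAG Lys — nonsynonymous.
Codon 6: UGU Cys / GCC Ala — nonsynonymous.
Codon 7: CUU Leu / AUC Ile — nonsynonymous.
Codon 8: AUU Ile / AUU Ile — identical.
Nonsynonymous differences: 5.

5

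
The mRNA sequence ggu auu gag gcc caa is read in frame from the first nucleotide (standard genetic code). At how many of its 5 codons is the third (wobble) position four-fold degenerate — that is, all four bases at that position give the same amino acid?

2

Codon 1 GGU (Gly): third position 4-fold.
Codon 2 AUU (Ile): third position 3-fold.
Codon 3 GAG (Glu): third position 2-fold.
Codon 4 GCC (Ala): third position 4-fold.
Codon 5 CAA (Gln): third position 2-fold.
Four-fold degenerate third positions: 2.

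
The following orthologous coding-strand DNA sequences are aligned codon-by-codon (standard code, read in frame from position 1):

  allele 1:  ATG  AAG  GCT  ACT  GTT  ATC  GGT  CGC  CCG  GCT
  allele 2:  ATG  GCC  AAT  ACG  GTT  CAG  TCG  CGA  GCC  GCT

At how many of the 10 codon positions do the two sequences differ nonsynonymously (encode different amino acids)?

Codon 1: ATG Met / ATG Met — identical.
Codon 2: AAG Lys / GCC Ala — nonsynonymous.
Codon 3: GCT Ala / AAT Asn — nonsynonymous.
Codon 4: ACT Thr / ACG Thr — synonymous.
Codon 5: GTT Val / GTT Val — identical.
Codon 6: ATC Ile / CAG Gln — nonsynonymous.
Codon 7: GGT Gly / TCG Ser — nonsynonymous.
Codon 8: CGC Arg / CGA Arg — synonymous.
Codon 9: CCG Pro / GCC Ala — nonsynonymous.
Codon 10: GCT Ala / GCT Ala — identical.
Nonsynonymous differences: 5.

5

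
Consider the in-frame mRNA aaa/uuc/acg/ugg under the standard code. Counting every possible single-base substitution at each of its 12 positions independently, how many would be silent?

Codon 1 (AAA, Lys): 1 synonymous substitution.
Codon 2 (UUC, Phe): 1 synonymous substitution.
Codon 3 (ACG, Thr): 3 synonymous substitutions.
Codon 4 (UGG, Trp): 0 synonymous substitutions.
Total: 1 + 1 + 3 + 0 = 5.

5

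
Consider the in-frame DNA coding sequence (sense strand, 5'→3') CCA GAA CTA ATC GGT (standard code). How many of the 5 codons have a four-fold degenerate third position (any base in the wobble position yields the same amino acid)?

Codon 1 CCA (Pro): third position 4-fold.
Codon 2 GAA (Glu): third position 2-fold.
Codon 3 CTA (Leu): third position 4-fold.
Codon 4 ATC (Ile): third position 3-fold.
Codon 5 GGT (Gly): third position 4-fold.
Four-fold degenerate third positions: 3.

3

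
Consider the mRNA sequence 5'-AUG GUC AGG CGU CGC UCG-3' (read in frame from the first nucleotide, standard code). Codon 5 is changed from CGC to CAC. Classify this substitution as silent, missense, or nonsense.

Position 14 falls in codon 5: CGC → Arg.
After the substitution the codon is CAC → His.
Arg ≠ His, so this is a missense mutation.

missense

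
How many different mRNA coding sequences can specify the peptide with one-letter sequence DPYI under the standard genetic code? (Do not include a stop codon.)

48

Asp: 2 codons.
Pro: 4 codons.
Tyr: 2 codons.
Ile: 3 codons.
2 × 4 × 2 × 3 = 48.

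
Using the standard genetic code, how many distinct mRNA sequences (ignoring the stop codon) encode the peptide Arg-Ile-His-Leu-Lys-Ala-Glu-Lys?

6912

Arg: 6 codons.
Ile: 3 codons.
His: 2 codons.
Leu: 6 codons.
Lys: 2 codons.
Ala: 4 codons.
Glu: 2 codons.
Lys: 2 codons.
6 × 3 × 2 × 6 × 2 × 4 × 2 × 2 = 6912.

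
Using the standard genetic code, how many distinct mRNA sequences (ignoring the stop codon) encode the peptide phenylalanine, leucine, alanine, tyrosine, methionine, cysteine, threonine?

Phe: 2 codons.
Leu: 6 codons.
Ala: 4 codons.
Tyr: 2 codons.
Met: 1 codon.
Cys: 2 codons.
Thr: 4 codons.
2 × 6 × 4 × 2 × 1 × 2 × 4 = 768.

768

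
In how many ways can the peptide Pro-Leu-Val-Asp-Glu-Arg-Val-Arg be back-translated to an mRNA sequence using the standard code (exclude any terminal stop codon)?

Pro: 4 codons.
Leu: 6 codons.
Val: 4 codons.
Asp: 2 codons.
Glu: 2 codons.
Arg: 6 codons.
Val: 4 codons.
Arg: 6 codons.
4 × 6 × 4 × 2 × 2 × 6 × 4 × 6 = 55296.

55296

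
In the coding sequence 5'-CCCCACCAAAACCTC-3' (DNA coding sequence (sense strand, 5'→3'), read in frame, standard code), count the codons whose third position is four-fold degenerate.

Codon 1 CCC (Pro): third position 4-fold.
Codon 2 CAC (His): third position 2-fold.
Codon 3 CAA (Gln): third position 2-fold.
Codon 4 AAC (Asn): third position 2-fold.
Codon 5 CTC (Leu): third position 4-fold.
Four-fold degenerate third positions: 2.

2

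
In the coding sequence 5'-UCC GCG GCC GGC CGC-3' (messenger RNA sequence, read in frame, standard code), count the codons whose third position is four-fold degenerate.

5

Codon 1 UCC (Ser): third position 4-fold.
Codon 2 GCG (Ala): third position 4-fold.
Codon 3 GCC (Ala): third position 4-fold.
Codon 4 GGC (Gly): third position 4-fold.
Codon 5 CGC (Arg): third position 4-fold.
Four-fold degenerate third positions: 5.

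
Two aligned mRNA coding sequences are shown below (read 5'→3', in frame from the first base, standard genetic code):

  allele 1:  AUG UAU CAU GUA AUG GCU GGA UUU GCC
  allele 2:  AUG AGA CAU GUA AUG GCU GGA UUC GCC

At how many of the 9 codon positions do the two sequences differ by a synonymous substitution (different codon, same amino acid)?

1

Codon 1: AUG Met / AUG Met — identical.
Codon 2: UAU Tyr / AGA Arg — nonsynonymous.
Codon 3: CAU His / CAU His — identical.
Codon 4: GUA Val / GUA Val — identical.
Codon 5: AUG Met / AUG Met — identical.
Codon 6: GCU Ala / GCU Ala — identical.
Codon 7: GGA Gly / GGA Gly — identical.
Codon 8: UUU Phe / UUC Phe — synonymous.
Codon 9: GCC Ala / GCC Ala — identical.
Synonymous differences: 1.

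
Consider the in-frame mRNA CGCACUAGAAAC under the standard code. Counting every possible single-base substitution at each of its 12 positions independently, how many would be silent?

Codon 1 (CGC, Arg): 3 synonymous substitutions.
Codon 2 (ACU, Thr): 3 synonymous substitutions.
Codon 3 (AGA, Arg): 2 synonymous substitutions.
Codon 4 (AAC, Asn): 1 synonymous substitution.
Total: 3 + 3 + 2 + 1 = 9.

9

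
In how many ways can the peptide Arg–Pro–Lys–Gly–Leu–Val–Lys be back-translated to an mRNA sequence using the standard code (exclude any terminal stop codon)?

Arg: 6 codons.
Pro: 4 codons.
Lys: 2 codons.
Gly: 4 codons.
Leu: 6 codons.
Val: 4 codons.
Lys: 2 codons.
6 × 4 × 2 × 4 × 6 × 4 × 2 = 9216.

9216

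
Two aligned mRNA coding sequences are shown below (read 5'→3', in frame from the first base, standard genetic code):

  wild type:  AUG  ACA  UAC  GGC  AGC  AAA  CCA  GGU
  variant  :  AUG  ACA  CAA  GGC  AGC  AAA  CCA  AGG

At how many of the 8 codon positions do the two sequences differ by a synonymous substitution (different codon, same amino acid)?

0

Codon 1: AUG Met / AUG Met — identical.
Codon 2: ACA Thr / ACA Thr — identical.
Codon 3: UAC Tyr / CAA Gln — nonsynonymous.
Codon 4: GGC Gly / GGC Gly — identical.
Codon 5: AGC Ser / AGC Ser — identical.
Codon 6: AAA Lys / AAA Lys — identical.
Codon 7: CCA Pro / CCA Pro — identical.
Codon 8: GGU Gly / AGG Arg — nonsynonymous.
Synonymous differences: 0.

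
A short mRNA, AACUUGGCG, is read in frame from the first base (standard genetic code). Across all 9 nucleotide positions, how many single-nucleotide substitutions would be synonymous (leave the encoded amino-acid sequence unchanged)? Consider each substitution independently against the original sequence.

6

Codon 1 (AAC, Asn): 1 synonymous substitution.
Codon 2 (UUG, Leu): 2 synonymous substitutions.
Codon 3 (GCG, Ala): 3 synonymous substitutions.
Total: 1 + 2 + 3 = 6.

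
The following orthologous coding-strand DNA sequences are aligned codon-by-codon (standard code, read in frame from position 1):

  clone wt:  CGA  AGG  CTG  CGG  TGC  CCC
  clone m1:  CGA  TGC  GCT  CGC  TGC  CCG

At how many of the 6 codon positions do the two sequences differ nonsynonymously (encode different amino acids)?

Codon 1: CGA Arg / CGA Arg — identical.
Codon 2: AGG Arg / TGC Cys — nonsynonymous.
Codon 3: CTG Leu / GCT Ala — nonsynonymous.
Codon 4: CGG Arg / CGC Arg — synonymous.
Codon 5: TGC Cys / TGC Cys — identical.
Codon 6: CCC Pro / CCG Pro — synonymous.
Nonsynonymous differences: 2.

2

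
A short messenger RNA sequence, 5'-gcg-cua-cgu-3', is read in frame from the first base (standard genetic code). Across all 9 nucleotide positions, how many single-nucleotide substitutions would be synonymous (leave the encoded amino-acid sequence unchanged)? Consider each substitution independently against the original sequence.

10

Codon 1 (GCG, Ala): 3 synonymous substitutions.
Codon 2 (CUA, Leu): 4 synonymous substitutions.
Codon 3 (CGU, Arg): 3 synonymous substitutions.
Total: 3 + 4 + 3 = 10.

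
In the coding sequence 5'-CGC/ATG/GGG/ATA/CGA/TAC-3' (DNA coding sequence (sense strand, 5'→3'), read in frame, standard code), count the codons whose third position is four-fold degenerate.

Codon 1 CGC (Arg): third position 4-fold.
Codon 2 ATG (Met): third position 1-fold.
Codon 3 GGG (Gly): third position 4-fold.
Codon 4 ATA (Ile): third position 3-fold.
Codon 5 CGA (Arg): third position 4-fold.
Codon 6 TAC (Tyr): third position 2-fold.
Four-fold degenerate third positions: 3.

3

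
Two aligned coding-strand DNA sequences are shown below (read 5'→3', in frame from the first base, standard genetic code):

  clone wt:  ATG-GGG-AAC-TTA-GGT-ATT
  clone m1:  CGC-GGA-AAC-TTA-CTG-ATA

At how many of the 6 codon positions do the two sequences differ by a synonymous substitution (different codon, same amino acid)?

2

Codon 1: ATG Met / CGC Arg — nonsynonymous.
Codon 2: GGG Gly / GGA Gly — synonymous.
Codon 3: AAC Asn / AAC Asn — identical.
Codon 4: TTA Leu / TTA Leu — identical.
Codon 5: GGT Gly / CTG Leu — nonsynonymous.
Codon 6: ATT Ile / ATA Ile — synonymous.
Synonymous differences: 2.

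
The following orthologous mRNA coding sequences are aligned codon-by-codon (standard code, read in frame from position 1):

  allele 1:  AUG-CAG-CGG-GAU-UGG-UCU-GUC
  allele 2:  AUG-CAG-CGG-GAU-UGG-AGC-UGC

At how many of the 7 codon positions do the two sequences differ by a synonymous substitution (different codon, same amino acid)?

Codon 1: AUG Met / AUG Met — identical.
Codon 2: CAG Gln / CAG Gln — identical.
Codon 3: CGG Arg / CGG Arg — identical.
Codon 4: GAU Asp / GAU Asp — identical.
Codon 5: UGG Trp / UGG Trp — identical.
Codon 6: UCU Ser / AGC Ser — synonymous.
Codon 7: GUC Val / UGC Cys — nonsynonymous.
Synonymous differences: 1.

1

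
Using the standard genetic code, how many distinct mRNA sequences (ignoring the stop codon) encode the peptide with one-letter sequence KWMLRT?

288

Lys: 2 codons.
Trp: 1 codon.
Met: 1 codon.
Leu: 6 codons.
Arg: 6 codons.
Thr: 4 codons.
2 × 1 × 1 × 6 × 6 × 4 = 288.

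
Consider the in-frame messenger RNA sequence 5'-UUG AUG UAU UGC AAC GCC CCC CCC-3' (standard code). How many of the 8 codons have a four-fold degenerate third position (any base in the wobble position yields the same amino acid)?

3

Codon 1 UUG (Leu): third position 2-fold.
Codon 2 AUG (Met): third position 1-fold.
Codon 3 UAU (Tyr): third position 2-fold.
Codon 4 UGC (Cys): third position 2-fold.
Codon 5 AAC (Asn): third position 2-fold.
Codon 6 GCC (Ala): third position 4-fold.
Codon 7 CCC (Pro): third position 4-fold.
Codon 8 CCC (Pro): third position 4-fold.
Four-fold degenerate third positions: 3.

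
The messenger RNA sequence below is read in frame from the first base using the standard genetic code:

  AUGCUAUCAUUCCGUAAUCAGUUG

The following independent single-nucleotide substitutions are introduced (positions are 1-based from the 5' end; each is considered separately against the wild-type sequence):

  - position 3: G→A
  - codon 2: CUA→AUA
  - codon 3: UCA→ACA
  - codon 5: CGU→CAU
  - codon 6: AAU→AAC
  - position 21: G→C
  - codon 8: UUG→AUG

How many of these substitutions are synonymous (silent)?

Codon 1: AUG (Met) → AUA (Ile) — missense.
Codon 2: CUA (Leu) → AUA (Ile) — missense.
Codon 3: UCA (Ser) → ACA (Thr) — missense.
Codon 5: CGU (Arg) → CAU (His) — missense.
Codon 6: AAU (Asn) → AAC (Asn) — synonymous.
Codon 7: CAG (Gln) → CAC (His) — missense.
Codon 8: UUG (Leu) → AUG (Met) — missense.
Synonymous: 1 of 7.

1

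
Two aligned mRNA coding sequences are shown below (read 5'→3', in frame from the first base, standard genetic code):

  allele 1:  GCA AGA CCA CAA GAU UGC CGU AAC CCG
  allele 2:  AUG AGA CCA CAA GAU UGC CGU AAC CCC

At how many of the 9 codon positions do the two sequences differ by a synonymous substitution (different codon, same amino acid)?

Codon 1: GCA Ala / AUG Met — nonsynonymous.
Codon 2: AGA Arg / AGA Arg — identical.
Codon 3: CCA Pro / CCA Pro — identical.
Codon 4: CAA Gln / CAA Gln — identical.
Codon 5: GAU Asp / GAU Asp — identical.
Codon 6: UGC Cys / UGC Cys — identical.
Codon 7: CGU Arg / CGU Arg — identical.
Codon 8: AAC Asn / AAC Asn — identical.
Codon 9: CCG Pro / CCC Pro — synonymous.
Synonymous differences: 1.

1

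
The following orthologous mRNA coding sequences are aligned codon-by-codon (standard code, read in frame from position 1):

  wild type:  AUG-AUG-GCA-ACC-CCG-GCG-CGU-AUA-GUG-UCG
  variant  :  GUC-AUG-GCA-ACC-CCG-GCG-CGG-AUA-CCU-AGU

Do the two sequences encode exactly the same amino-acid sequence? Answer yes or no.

no

Codon 1: AUG Met / GUC Val — nonsynonymous.
Codon 2: AUG Met / AUG Met — identical.
Codon 3: GCA Ala / GCA Ala — identical.
Codon 4: ACC Thr / ACC Thr — identical.
Codon 5: CCG Pro / CCG Pro — identical.
Codon 6: GCG Ala / GCG Ala — identical.
Codon 7: CGU Arg / CGG Arg — synonymous.
Codon 8: AUA Ile / AUA Ile — identical.
Codon 9: GUG Val / CCU Pro — nonsynonymous.
Codon 10: UCG Ser / AGU Ser — synonymous.
Nonsynonymous differences: 2 → different protein.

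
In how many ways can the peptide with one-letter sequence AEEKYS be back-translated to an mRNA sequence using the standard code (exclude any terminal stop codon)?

384

Ala: 4 codons.
Glu: 2 codons.
Glu: 2 codons.
Lys: 2 codons.
Tyr: 2 codons.
Ser: 6 codons.
4 × 2 × 2 × 2 × 2 × 6 = 384.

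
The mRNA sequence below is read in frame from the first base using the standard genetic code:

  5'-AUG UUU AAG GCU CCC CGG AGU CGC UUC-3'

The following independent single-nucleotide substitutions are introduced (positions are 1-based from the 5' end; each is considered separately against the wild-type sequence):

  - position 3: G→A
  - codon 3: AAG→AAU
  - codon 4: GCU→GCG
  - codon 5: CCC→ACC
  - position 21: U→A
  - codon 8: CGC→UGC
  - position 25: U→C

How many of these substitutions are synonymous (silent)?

Codon 1: AUG (Met) → AUA (Ile) — missense.
Codon 3: AAG (Lys) → AAU (Asn) — missense.
Codon 4: GCU (Ala) → GCG (Ala) — synonymous.
Codon 5: CCC (Pro) → ACC (Thr) — missense.
Codon 7: AGU (Ser) → AGA (Arg) — missense.
Codon 8: CGC (Arg) → UGC (Cys) — missense.
Codon 9: UUC (Phe) → CUC (Leu) — missense.
Synonymous: 1 of 7.

1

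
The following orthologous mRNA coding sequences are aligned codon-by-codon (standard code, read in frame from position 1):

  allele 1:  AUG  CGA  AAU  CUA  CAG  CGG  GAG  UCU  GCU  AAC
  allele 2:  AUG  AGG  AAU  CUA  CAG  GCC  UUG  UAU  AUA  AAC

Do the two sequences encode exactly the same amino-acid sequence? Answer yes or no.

Codon 1: AUG Met / AUG Met — identical.
Codon 2: CGA Arg / AGG Arg — synonymous.
Codon 3: AAU Asn / AAU Asn — identical.
Codon 4: CUA Leu / CUA Leu — identical.
Codon 5: CAG Gln / CAG Gln — identical.
Codon 6: CGG Arg / GCC Ala — nonsynonymous.
Codon 7: GAG Glu / UUG Leu — nonsynonymous.
Codon 8: UCU Ser / UAU Tyr — nonsynonymous.
Codon 9: GCU Ala / AUA Ile — nonsynonymous.
Codon 10: AAC Asn / AAC Asn — identical.
Nonsynonymous differences: 4 → different protein.

no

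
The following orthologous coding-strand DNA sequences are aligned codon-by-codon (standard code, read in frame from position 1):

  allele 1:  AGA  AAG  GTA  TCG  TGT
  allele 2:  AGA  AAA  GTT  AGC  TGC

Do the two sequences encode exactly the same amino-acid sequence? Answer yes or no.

Codon 1: AGA Arg / AGA Arg — identical.
Codon 2: AAG Lys / AAA Lys — synonymous.
Codon 3: GTA Val / GTT Val — synonymous.
Codon 4: TCG Ser / AGC Ser — synonymous.
Codon 5: TGT Cys / TGC Cys — synonymous.
Nonsynonymous differences: 0 → same protein.

yes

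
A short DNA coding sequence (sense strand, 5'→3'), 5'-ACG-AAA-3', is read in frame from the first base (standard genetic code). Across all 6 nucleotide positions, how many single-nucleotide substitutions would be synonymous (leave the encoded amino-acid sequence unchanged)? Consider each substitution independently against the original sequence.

Codon 1 (ACG, Thr): 3 synonymous substitutions.
Codon 2 (AAA, Lys): 1 synonymous substitution.
Total: 3 + 1 = 4.

4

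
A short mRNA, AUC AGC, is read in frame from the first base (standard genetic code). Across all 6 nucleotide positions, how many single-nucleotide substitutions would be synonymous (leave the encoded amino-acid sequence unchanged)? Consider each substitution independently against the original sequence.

Codon 1 (AUC, Ile): 2 synonymous substitutions.
Codon 2 (AGC, Ser): 1 synonymous substitution.
Total: 2 + 1 = 3.

3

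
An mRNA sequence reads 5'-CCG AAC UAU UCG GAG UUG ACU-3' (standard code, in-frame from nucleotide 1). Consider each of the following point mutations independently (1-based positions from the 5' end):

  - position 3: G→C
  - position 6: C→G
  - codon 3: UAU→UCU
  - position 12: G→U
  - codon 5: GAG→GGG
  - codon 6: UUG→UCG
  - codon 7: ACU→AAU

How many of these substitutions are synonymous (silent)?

Codon 1: CCG (Pro) → CCC (Pro) — synonymous.
Codon 2: AAC (Asn) → AAG (Lys) — missense.
Codon 3: UAU (Tyr) → UCU (Ser) — missense.
Codon 4: UCG (Ser) → UCU (Ser) — synonymous.
Codon 5: GAG (Glu) → GGG (Gly) — missense.
Codon 6: UUG (Leu) → UCG (Ser) — missense.
Codon 7: ACU (Thr) → AAU (Asn) — missense.
Synonymous: 2 of 7.

2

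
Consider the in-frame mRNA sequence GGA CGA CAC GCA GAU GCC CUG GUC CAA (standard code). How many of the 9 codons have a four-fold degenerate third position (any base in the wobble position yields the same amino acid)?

Codon 1 GGA (Gly): third position 4-fold.
Codon 2 CGA (Arg): third position 4-fold.
Codon 3 CAC (His): third position 2-fold.
Codon 4 GCA (Ala): third position 4-fold.
Codon 5 GAU (Asp): third position 2-fold.
Codon 6 GCC (Ala): third position 4-fold.
Codon 7 CUG (Leu): third position 4-fold.
Codon 8 GUC (Val): third position 4-fold.
Codon 9 CAA (Gln): third position 2-fold.
Four-fold degenerate third positions: 6.

6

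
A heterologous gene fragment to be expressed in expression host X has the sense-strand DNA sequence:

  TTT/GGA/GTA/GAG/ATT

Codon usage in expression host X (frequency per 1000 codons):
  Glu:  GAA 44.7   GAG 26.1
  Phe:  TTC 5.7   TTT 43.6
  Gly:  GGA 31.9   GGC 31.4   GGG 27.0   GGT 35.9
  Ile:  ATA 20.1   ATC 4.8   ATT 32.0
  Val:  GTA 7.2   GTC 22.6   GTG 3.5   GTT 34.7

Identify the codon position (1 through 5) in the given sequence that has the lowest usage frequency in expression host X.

3

Codon 1 TTT (Phe): 43.6 per 1000.
Codon 2 GGA (Gly): 31.9 per 1000.
Codon 3 GTA (Val): 7.2 per 1000.
Codon 4 GAG (Glu): 26.1 per 1000.
Codon 5 ATT (Ile): 32.0 per 1000.
Lowest frequency is 7.2 at codon 3.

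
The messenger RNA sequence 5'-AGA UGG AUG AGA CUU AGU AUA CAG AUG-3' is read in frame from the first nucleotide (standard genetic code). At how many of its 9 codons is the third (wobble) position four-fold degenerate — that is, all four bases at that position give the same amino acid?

1

Codon 1 AGA (Arg): third position 2-fold.
Codon 2 UGG (Trp): third position 1-fold.
Codon 3 AUG (Met): third position 1-fold.
Codon 4 AGA (Arg): third position 2-fold.
Codon 5 CUU (Leu): third position 4-fold.
Codon 6 AGU (Ser): third position 2-fold.
Codon 7 AUA (Ile): third position 3-fold.
Codon 8 CAG (Gln): third position 2-fold.
Codon 9 AUG (Met): third position 1-fold.
Four-fold degenerate third positions: 1.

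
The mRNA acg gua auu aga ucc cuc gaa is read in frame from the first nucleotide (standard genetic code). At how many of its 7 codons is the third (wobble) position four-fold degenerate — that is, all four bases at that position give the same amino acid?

4

Codon 1 ACG (Thr): third position 4-fold.
Codon 2 GUA (Val): third position 4-fold.
Codon 3 AUU (Ile): third position 3-fold.
Codon 4 AGA (Arg): third position 2-fold.
Codon 5 UCC (Ser): third position 4-fold.
Codon 6 CUC (Leu): third position 4-fold.
Codon 7 GAA (Glu): third position 2-fold.
Four-fold degenerate third positions: 4.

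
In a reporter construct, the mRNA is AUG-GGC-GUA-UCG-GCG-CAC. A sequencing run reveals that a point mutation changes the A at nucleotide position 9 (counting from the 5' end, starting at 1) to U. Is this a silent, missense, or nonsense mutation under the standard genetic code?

Position 9 falls in codon 3: GUA → Val.
After the substitution the codon is GUU → Val.
Both encode Val, so the change is synonymous.

silent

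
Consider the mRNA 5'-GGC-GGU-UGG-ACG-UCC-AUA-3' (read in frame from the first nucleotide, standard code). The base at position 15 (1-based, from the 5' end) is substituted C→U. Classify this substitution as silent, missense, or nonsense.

Position 15 falls in codon 5: UCC → Ser.
After the substitution the codon is UCU → Ser.
Both encode Ser, so the change is synonymous.

silent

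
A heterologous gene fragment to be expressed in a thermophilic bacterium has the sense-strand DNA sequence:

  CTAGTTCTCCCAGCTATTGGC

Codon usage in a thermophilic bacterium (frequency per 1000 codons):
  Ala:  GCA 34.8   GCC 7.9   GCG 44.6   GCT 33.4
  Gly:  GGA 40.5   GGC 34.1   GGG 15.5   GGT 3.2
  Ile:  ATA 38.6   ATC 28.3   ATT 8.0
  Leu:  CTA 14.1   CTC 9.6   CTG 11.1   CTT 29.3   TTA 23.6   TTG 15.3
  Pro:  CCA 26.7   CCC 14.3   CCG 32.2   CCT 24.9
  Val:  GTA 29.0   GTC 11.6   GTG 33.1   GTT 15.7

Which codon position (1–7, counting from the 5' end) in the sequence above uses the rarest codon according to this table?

6

Codon 1 CTA (Leu): 14.1 per 1000.
Codon 2 GTT (Val): 15.7 per 1000.
Codon 3 CTC (Leu): 9.6 per 1000.
Codon 4 CCA (Pro): 26.7 per 1000.
Codon 5 GCT (Ala): 33.4 per 1000.
Codon 6 ATT (Ile): 8.0 per 1000.
Codon 7 GGC (Gly): 34.1 per 1000.
Lowest frequency is 8.0 at codon 6.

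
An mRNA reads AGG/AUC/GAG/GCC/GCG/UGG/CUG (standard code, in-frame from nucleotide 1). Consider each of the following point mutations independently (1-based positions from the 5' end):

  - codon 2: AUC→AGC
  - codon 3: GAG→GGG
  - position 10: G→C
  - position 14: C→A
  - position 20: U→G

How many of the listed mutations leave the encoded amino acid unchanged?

0

Codon 2: AUC (Ile) → AGC (Ser) — missense.
Codon 3: GAG (Glu) → GGG (Gly) — missense.
Codon 4: GCC (Ala) → CCC (Pro) — missense.
Codon 5: GCG (Ala) → GAG (Glu) — missense.
Codon 7: CUG (Leu) → CGG (Arg) — missense.
Synonymous: 0 of 5.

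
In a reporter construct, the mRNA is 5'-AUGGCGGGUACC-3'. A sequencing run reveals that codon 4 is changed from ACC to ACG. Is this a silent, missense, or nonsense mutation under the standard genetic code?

Position 12 falls in codon 4: ACC → Thr.
After the substitution the codon is ACG → Thr.
Both encode Thr, so the change is synonymous.

silent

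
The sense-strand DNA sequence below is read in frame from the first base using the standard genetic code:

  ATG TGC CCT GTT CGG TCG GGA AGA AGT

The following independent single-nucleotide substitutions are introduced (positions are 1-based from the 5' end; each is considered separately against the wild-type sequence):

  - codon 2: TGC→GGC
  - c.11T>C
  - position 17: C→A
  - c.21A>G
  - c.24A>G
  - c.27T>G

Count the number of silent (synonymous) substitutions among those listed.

Codon 2: TGC (Cys) → GGC (Gly) — missense.
Codon 4: GTT (Val) → GCT (Ala) — missense.
Codon 6: TCG (Ser) → TAG (Stop) — nonsense.
Codon 7: GGA (Gly) → GGG (Gly) — synonymous.
Codon 8: AGA (Arg) → AGG (Arg) — synonymous.
Codon 9: AGT (Ser) → AGG (Arg) — missense.
Synonymous: 2 of 6.

2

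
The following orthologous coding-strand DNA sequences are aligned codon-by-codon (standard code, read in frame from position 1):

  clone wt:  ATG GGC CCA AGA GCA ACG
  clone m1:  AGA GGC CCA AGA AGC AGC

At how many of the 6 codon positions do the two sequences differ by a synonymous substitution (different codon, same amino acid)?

0

Codon 1: ATG Met / AGA Arg — nonsynonymous.
Codon 2: GGC Gly / GGC Gly — identical.
Codon 3: CCA Pro / CCA Pro — identical.
Codon 4: AGA Arg / AGA Arg — identical.
Codon 5: GCA Ala / AGC Ser — nonsynonymous.
Codon 6: ACG Thr / AGC Ser — nonsynonymous.
Synonymous differences: 0.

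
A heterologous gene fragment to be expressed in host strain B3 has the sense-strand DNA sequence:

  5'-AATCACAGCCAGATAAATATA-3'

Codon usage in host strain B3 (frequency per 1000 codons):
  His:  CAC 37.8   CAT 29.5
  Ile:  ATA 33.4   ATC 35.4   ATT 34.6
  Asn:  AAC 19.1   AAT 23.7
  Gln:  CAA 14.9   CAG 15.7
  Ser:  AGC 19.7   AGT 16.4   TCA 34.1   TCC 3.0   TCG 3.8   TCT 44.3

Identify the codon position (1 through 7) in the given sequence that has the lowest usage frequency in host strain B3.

Codon 1 AAT (Asn): 23.7 per 1000.
Codon 2 CAC (His): 37.8 per 1000.
Codon 3 AGC (Ser): 19.7 per 1000.
Codon 4 CAG (Gln): 15.7 per 1000.
Codon 5 ATA (Ile): 33.4 per 1000.
Codon 6 AAT (Asn): 23.7 per 1000.
Codon 7 ATA (Ile): 33.4 per 1000.
Lowest frequency is 15.7 at codon 4.

4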